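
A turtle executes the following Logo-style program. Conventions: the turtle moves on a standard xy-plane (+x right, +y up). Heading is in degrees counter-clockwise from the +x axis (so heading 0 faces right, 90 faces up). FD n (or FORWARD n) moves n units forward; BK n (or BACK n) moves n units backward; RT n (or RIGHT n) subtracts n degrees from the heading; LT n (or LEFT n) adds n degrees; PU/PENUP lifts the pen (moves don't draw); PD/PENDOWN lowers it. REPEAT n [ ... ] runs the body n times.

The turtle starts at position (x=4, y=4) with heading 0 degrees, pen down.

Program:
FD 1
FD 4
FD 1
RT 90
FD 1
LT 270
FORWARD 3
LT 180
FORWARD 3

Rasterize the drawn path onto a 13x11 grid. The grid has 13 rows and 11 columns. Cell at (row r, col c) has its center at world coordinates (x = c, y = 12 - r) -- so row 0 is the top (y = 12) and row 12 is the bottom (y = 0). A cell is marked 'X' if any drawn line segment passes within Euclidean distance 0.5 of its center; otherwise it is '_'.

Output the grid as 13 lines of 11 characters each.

Answer: ___________
___________
___________
___________
___________
___________
___________
___________
____XXXXXXX
_______XXXX
___________
___________
___________

Derivation:
Segment 0: (4,4) -> (5,4)
Segment 1: (5,4) -> (9,4)
Segment 2: (9,4) -> (10,4)
Segment 3: (10,4) -> (10,3)
Segment 4: (10,3) -> (7,3)
Segment 5: (7,3) -> (10,3)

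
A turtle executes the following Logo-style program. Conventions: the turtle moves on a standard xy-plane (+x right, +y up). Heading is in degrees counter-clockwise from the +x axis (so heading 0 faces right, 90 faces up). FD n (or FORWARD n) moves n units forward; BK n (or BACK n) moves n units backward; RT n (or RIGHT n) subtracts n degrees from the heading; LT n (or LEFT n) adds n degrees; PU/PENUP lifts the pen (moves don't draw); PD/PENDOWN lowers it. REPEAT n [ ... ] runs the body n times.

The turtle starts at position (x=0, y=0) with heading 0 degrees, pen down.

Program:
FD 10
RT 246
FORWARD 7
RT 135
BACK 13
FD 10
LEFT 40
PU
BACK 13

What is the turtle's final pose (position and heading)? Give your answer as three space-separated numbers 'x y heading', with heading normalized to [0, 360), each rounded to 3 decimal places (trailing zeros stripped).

Executing turtle program step by step:
Start: pos=(0,0), heading=0, pen down
FD 10: (0,0) -> (10,0) [heading=0, draw]
RT 246: heading 0 -> 114
FD 7: (10,0) -> (7.153,6.395) [heading=114, draw]
RT 135: heading 114 -> 339
BK 13: (7.153,6.395) -> (-4.984,11.054) [heading=339, draw]
FD 10: (-4.984,11.054) -> (4.352,7.47) [heading=339, draw]
LT 40: heading 339 -> 19
PU: pen up
BK 13: (4.352,7.47) -> (-7.94,3.238) [heading=19, move]
Final: pos=(-7.94,3.238), heading=19, 4 segment(s) drawn

Answer: -7.94 3.238 19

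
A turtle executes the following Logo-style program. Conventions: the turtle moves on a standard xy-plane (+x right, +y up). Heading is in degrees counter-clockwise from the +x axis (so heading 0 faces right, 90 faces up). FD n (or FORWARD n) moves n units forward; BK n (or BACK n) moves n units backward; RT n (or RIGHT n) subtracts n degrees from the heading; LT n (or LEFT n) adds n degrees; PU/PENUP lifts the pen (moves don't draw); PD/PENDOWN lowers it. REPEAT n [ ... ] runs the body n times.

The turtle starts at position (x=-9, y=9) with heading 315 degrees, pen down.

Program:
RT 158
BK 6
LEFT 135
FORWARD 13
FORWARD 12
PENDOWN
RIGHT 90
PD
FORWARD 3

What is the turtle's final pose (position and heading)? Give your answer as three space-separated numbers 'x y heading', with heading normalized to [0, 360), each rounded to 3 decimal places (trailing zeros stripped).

Answer: 3.107 -17.648 202

Derivation:
Executing turtle program step by step:
Start: pos=(-9,9), heading=315, pen down
RT 158: heading 315 -> 157
BK 6: (-9,9) -> (-3.477,6.656) [heading=157, draw]
LT 135: heading 157 -> 292
FD 13: (-3.477,6.656) -> (1.393,-5.398) [heading=292, draw]
FD 12: (1.393,-5.398) -> (5.888,-16.524) [heading=292, draw]
PD: pen down
RT 90: heading 292 -> 202
PD: pen down
FD 3: (5.888,-16.524) -> (3.107,-17.648) [heading=202, draw]
Final: pos=(3.107,-17.648), heading=202, 4 segment(s) drawn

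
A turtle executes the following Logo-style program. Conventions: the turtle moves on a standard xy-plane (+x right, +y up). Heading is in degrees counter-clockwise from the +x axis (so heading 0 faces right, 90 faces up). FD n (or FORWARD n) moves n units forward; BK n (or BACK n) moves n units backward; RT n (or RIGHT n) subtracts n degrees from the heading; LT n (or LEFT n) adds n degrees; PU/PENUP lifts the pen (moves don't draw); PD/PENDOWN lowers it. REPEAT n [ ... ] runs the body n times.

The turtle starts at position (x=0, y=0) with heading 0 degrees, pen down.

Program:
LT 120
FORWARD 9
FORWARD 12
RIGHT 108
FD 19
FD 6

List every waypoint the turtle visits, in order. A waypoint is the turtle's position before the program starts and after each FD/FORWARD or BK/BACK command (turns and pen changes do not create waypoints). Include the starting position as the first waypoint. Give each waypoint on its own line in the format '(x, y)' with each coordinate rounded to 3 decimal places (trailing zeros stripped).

Answer: (0, 0)
(-4.5, 7.794)
(-10.5, 18.187)
(8.085, 22.137)
(13.954, 23.384)

Derivation:
Executing turtle program step by step:
Start: pos=(0,0), heading=0, pen down
LT 120: heading 0 -> 120
FD 9: (0,0) -> (-4.5,7.794) [heading=120, draw]
FD 12: (-4.5,7.794) -> (-10.5,18.187) [heading=120, draw]
RT 108: heading 120 -> 12
FD 19: (-10.5,18.187) -> (8.085,22.137) [heading=12, draw]
FD 6: (8.085,22.137) -> (13.954,23.384) [heading=12, draw]
Final: pos=(13.954,23.384), heading=12, 4 segment(s) drawn
Waypoints (5 total):
(0, 0)
(-4.5, 7.794)
(-10.5, 18.187)
(8.085, 22.137)
(13.954, 23.384)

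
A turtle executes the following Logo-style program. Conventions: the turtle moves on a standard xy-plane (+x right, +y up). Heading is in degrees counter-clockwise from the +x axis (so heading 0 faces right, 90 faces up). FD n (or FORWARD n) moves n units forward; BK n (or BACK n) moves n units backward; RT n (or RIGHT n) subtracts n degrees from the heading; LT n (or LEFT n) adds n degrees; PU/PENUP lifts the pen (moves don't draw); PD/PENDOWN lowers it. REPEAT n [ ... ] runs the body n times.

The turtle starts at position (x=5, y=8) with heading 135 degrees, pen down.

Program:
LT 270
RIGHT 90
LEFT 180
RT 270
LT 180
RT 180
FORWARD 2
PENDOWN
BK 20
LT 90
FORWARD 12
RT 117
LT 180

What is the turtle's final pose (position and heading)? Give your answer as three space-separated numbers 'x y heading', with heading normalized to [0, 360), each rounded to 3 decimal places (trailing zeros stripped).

Executing turtle program step by step:
Start: pos=(5,8), heading=135, pen down
LT 270: heading 135 -> 45
RT 90: heading 45 -> 315
LT 180: heading 315 -> 135
RT 270: heading 135 -> 225
LT 180: heading 225 -> 45
RT 180: heading 45 -> 225
FD 2: (5,8) -> (3.586,6.586) [heading=225, draw]
PD: pen down
BK 20: (3.586,6.586) -> (17.728,20.728) [heading=225, draw]
LT 90: heading 225 -> 315
FD 12: (17.728,20.728) -> (26.213,12.243) [heading=315, draw]
RT 117: heading 315 -> 198
LT 180: heading 198 -> 18
Final: pos=(26.213,12.243), heading=18, 3 segment(s) drawn

Answer: 26.213 12.243 18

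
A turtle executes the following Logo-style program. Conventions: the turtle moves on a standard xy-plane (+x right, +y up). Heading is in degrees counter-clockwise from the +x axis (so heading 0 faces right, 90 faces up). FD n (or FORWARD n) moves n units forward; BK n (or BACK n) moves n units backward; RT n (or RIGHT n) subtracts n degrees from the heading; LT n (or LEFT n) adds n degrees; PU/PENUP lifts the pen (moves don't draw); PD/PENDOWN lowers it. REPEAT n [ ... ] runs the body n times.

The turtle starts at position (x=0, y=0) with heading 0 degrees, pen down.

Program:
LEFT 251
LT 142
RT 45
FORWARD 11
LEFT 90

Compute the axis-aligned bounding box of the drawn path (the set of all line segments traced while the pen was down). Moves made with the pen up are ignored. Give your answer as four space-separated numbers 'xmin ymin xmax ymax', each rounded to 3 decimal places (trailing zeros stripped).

Answer: 0 -2.287 10.76 0

Derivation:
Executing turtle program step by step:
Start: pos=(0,0), heading=0, pen down
LT 251: heading 0 -> 251
LT 142: heading 251 -> 33
RT 45: heading 33 -> 348
FD 11: (0,0) -> (10.76,-2.287) [heading=348, draw]
LT 90: heading 348 -> 78
Final: pos=(10.76,-2.287), heading=78, 1 segment(s) drawn

Segment endpoints: x in {0, 10.76}, y in {-2.287, 0}
xmin=0, ymin=-2.287, xmax=10.76, ymax=0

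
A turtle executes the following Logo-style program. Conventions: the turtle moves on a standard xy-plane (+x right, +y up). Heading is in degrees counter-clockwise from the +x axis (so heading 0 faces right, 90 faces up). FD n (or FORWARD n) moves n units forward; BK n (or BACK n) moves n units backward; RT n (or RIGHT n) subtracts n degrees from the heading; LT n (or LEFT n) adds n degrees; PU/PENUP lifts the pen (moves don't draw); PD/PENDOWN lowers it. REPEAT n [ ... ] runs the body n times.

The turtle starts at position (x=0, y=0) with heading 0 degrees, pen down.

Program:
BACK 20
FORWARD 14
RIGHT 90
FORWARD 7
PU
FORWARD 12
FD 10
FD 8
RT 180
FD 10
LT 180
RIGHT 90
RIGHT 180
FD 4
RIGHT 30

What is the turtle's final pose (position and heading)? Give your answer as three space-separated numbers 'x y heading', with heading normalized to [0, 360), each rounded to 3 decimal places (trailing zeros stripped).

Executing turtle program step by step:
Start: pos=(0,0), heading=0, pen down
BK 20: (0,0) -> (-20,0) [heading=0, draw]
FD 14: (-20,0) -> (-6,0) [heading=0, draw]
RT 90: heading 0 -> 270
FD 7: (-6,0) -> (-6,-7) [heading=270, draw]
PU: pen up
FD 12: (-6,-7) -> (-6,-19) [heading=270, move]
FD 10: (-6,-19) -> (-6,-29) [heading=270, move]
FD 8: (-6,-29) -> (-6,-37) [heading=270, move]
RT 180: heading 270 -> 90
FD 10: (-6,-37) -> (-6,-27) [heading=90, move]
LT 180: heading 90 -> 270
RT 90: heading 270 -> 180
RT 180: heading 180 -> 0
FD 4: (-6,-27) -> (-2,-27) [heading=0, move]
RT 30: heading 0 -> 330
Final: pos=(-2,-27), heading=330, 3 segment(s) drawn

Answer: -2 -27 330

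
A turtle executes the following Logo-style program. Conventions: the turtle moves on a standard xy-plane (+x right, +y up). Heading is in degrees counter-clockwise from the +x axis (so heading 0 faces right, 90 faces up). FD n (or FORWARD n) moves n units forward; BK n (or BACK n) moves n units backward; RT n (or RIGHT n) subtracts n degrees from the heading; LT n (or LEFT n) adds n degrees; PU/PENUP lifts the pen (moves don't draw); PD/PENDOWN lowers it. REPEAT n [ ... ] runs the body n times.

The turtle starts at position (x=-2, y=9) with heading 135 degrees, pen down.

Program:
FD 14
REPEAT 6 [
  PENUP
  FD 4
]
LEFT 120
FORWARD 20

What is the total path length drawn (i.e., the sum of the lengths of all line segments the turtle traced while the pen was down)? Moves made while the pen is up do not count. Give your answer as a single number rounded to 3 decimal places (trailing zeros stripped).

Answer: 14

Derivation:
Executing turtle program step by step:
Start: pos=(-2,9), heading=135, pen down
FD 14: (-2,9) -> (-11.899,18.899) [heading=135, draw]
REPEAT 6 [
  -- iteration 1/6 --
  PU: pen up
  FD 4: (-11.899,18.899) -> (-14.728,21.728) [heading=135, move]
  -- iteration 2/6 --
  PU: pen up
  FD 4: (-14.728,21.728) -> (-17.556,24.556) [heading=135, move]
  -- iteration 3/6 --
  PU: pen up
  FD 4: (-17.556,24.556) -> (-20.385,27.385) [heading=135, move]
  -- iteration 4/6 --
  PU: pen up
  FD 4: (-20.385,27.385) -> (-23.213,30.213) [heading=135, move]
  -- iteration 5/6 --
  PU: pen up
  FD 4: (-23.213,30.213) -> (-26.042,33.042) [heading=135, move]
  -- iteration 6/6 --
  PU: pen up
  FD 4: (-26.042,33.042) -> (-28.87,35.87) [heading=135, move]
]
LT 120: heading 135 -> 255
FD 20: (-28.87,35.87) -> (-34.046,16.552) [heading=255, move]
Final: pos=(-34.046,16.552), heading=255, 1 segment(s) drawn

Segment lengths:
  seg 1: (-2,9) -> (-11.899,18.899), length = 14
Total = 14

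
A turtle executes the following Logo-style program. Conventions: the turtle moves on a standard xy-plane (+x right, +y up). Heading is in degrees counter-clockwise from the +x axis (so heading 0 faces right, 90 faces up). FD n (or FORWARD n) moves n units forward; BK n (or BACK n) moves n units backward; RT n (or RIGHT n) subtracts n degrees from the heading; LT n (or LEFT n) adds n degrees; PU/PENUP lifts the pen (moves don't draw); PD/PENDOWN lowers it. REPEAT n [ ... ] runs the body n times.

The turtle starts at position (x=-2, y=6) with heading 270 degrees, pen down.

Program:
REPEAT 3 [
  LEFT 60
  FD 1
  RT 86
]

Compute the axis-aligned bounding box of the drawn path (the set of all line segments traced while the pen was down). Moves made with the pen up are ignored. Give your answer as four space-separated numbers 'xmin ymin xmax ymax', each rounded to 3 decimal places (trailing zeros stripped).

Answer: -2 3.681 -0.436 6

Derivation:
Executing turtle program step by step:
Start: pos=(-2,6), heading=270, pen down
REPEAT 3 [
  -- iteration 1/3 --
  LT 60: heading 270 -> 330
  FD 1: (-2,6) -> (-1.134,5.5) [heading=330, draw]
  RT 86: heading 330 -> 244
  -- iteration 2/3 --
  LT 60: heading 244 -> 304
  FD 1: (-1.134,5.5) -> (-0.575,4.671) [heading=304, draw]
  RT 86: heading 304 -> 218
  -- iteration 3/3 --
  LT 60: heading 218 -> 278
  FD 1: (-0.575,4.671) -> (-0.436,3.681) [heading=278, draw]
  RT 86: heading 278 -> 192
]
Final: pos=(-0.436,3.681), heading=192, 3 segment(s) drawn

Segment endpoints: x in {-2, -1.134, -0.575, -0.436}, y in {3.681, 4.671, 5.5, 6}
xmin=-2, ymin=3.681, xmax=-0.436, ymax=6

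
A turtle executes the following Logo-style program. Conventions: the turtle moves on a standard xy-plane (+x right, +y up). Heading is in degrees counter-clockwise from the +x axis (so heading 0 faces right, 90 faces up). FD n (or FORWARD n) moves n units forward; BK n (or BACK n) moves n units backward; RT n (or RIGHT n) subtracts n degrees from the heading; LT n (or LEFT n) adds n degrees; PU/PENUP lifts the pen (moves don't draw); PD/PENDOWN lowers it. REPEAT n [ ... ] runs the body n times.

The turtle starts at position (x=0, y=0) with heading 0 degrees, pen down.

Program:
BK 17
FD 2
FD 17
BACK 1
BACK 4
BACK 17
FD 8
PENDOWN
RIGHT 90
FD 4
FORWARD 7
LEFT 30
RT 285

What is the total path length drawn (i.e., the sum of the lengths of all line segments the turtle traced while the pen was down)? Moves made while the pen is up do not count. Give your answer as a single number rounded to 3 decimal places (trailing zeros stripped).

Answer: 77

Derivation:
Executing turtle program step by step:
Start: pos=(0,0), heading=0, pen down
BK 17: (0,0) -> (-17,0) [heading=0, draw]
FD 2: (-17,0) -> (-15,0) [heading=0, draw]
FD 17: (-15,0) -> (2,0) [heading=0, draw]
BK 1: (2,0) -> (1,0) [heading=0, draw]
BK 4: (1,0) -> (-3,0) [heading=0, draw]
BK 17: (-3,0) -> (-20,0) [heading=0, draw]
FD 8: (-20,0) -> (-12,0) [heading=0, draw]
PD: pen down
RT 90: heading 0 -> 270
FD 4: (-12,0) -> (-12,-4) [heading=270, draw]
FD 7: (-12,-4) -> (-12,-11) [heading=270, draw]
LT 30: heading 270 -> 300
RT 285: heading 300 -> 15
Final: pos=(-12,-11), heading=15, 9 segment(s) drawn

Segment lengths:
  seg 1: (0,0) -> (-17,0), length = 17
  seg 2: (-17,0) -> (-15,0), length = 2
  seg 3: (-15,0) -> (2,0), length = 17
  seg 4: (2,0) -> (1,0), length = 1
  seg 5: (1,0) -> (-3,0), length = 4
  seg 6: (-3,0) -> (-20,0), length = 17
  seg 7: (-20,0) -> (-12,0), length = 8
  seg 8: (-12,0) -> (-12,-4), length = 4
  seg 9: (-12,-4) -> (-12,-11), length = 7
Total = 77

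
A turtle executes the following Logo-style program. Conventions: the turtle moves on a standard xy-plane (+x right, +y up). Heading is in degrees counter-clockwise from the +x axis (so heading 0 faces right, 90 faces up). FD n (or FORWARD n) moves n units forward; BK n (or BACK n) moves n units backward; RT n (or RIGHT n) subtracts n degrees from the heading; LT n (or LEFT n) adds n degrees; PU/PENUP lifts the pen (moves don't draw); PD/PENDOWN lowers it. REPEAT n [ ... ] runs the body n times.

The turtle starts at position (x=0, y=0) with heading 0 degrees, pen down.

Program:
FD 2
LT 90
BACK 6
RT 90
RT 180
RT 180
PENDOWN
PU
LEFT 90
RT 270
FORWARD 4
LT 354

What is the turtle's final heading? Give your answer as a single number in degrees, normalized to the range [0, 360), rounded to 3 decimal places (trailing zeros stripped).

Answer: 174

Derivation:
Executing turtle program step by step:
Start: pos=(0,0), heading=0, pen down
FD 2: (0,0) -> (2,0) [heading=0, draw]
LT 90: heading 0 -> 90
BK 6: (2,0) -> (2,-6) [heading=90, draw]
RT 90: heading 90 -> 0
RT 180: heading 0 -> 180
RT 180: heading 180 -> 0
PD: pen down
PU: pen up
LT 90: heading 0 -> 90
RT 270: heading 90 -> 180
FD 4: (2,-6) -> (-2,-6) [heading=180, move]
LT 354: heading 180 -> 174
Final: pos=(-2,-6), heading=174, 2 segment(s) drawn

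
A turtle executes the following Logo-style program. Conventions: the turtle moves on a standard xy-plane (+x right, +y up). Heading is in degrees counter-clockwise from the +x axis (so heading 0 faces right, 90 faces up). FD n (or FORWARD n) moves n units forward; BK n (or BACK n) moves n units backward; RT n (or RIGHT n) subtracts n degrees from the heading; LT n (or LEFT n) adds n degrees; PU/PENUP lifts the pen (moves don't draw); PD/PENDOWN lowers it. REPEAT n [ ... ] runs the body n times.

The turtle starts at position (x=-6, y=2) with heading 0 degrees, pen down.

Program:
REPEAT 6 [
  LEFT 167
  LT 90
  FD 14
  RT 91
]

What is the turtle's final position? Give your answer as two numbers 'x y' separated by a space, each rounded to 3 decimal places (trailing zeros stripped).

Executing turtle program step by step:
Start: pos=(-6,2), heading=0, pen down
REPEAT 6 [
  -- iteration 1/6 --
  LT 167: heading 0 -> 167
  LT 90: heading 167 -> 257
  FD 14: (-6,2) -> (-9.149,-11.641) [heading=257, draw]
  RT 91: heading 257 -> 166
  -- iteration 2/6 --
  LT 167: heading 166 -> 333
  LT 90: heading 333 -> 63
  FD 14: (-9.149,-11.641) -> (-2.793,0.833) [heading=63, draw]
  RT 91: heading 63 -> 332
  -- iteration 3/6 --
  LT 167: heading 332 -> 139
  LT 90: heading 139 -> 229
  FD 14: (-2.793,0.833) -> (-11.978,-9.733) [heading=229, draw]
  RT 91: heading 229 -> 138
  -- iteration 4/6 --
  LT 167: heading 138 -> 305
  LT 90: heading 305 -> 35
  FD 14: (-11.978,-9.733) -> (-0.51,-1.703) [heading=35, draw]
  RT 91: heading 35 -> 304
  -- iteration 5/6 --
  LT 167: heading 304 -> 111
  LT 90: heading 111 -> 201
  FD 14: (-0.51,-1.703) -> (-13.58,-6.72) [heading=201, draw]
  RT 91: heading 201 -> 110
  -- iteration 6/6 --
  LT 167: heading 110 -> 277
  LT 90: heading 277 -> 7
  FD 14: (-13.58,-6.72) -> (0.315,-5.014) [heading=7, draw]
  RT 91: heading 7 -> 276
]
Final: pos=(0.315,-5.014), heading=276, 6 segment(s) drawn

Answer: 0.315 -5.014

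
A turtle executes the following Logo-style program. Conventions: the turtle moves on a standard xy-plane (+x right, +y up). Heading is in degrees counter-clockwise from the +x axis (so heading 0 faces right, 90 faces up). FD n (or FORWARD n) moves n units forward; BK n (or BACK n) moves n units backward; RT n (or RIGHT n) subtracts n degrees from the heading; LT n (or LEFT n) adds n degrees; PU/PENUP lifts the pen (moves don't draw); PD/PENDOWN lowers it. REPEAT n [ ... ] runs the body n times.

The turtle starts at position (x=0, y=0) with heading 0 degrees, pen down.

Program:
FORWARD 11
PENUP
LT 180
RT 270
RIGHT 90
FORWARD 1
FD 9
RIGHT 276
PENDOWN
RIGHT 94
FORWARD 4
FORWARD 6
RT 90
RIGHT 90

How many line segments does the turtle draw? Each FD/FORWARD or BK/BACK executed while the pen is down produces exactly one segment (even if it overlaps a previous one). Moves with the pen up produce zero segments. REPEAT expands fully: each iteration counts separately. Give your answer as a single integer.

Answer: 3

Derivation:
Executing turtle program step by step:
Start: pos=(0,0), heading=0, pen down
FD 11: (0,0) -> (11,0) [heading=0, draw]
PU: pen up
LT 180: heading 0 -> 180
RT 270: heading 180 -> 270
RT 90: heading 270 -> 180
FD 1: (11,0) -> (10,0) [heading=180, move]
FD 9: (10,0) -> (1,0) [heading=180, move]
RT 276: heading 180 -> 264
PD: pen down
RT 94: heading 264 -> 170
FD 4: (1,0) -> (-2.939,0.695) [heading=170, draw]
FD 6: (-2.939,0.695) -> (-8.848,1.736) [heading=170, draw]
RT 90: heading 170 -> 80
RT 90: heading 80 -> 350
Final: pos=(-8.848,1.736), heading=350, 3 segment(s) drawn
Segments drawn: 3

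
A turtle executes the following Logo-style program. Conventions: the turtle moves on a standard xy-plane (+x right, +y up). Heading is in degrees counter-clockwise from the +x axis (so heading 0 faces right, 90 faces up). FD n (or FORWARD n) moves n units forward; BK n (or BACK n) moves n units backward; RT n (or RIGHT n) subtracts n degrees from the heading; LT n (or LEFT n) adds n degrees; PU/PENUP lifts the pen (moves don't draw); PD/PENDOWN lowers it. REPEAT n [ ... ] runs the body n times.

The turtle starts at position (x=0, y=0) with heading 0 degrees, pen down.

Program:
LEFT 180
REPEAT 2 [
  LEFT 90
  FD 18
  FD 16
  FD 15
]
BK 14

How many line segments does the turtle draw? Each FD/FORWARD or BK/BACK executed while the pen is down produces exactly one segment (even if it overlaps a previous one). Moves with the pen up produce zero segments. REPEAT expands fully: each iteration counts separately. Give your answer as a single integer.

Answer: 7

Derivation:
Executing turtle program step by step:
Start: pos=(0,0), heading=0, pen down
LT 180: heading 0 -> 180
REPEAT 2 [
  -- iteration 1/2 --
  LT 90: heading 180 -> 270
  FD 18: (0,0) -> (0,-18) [heading=270, draw]
  FD 16: (0,-18) -> (0,-34) [heading=270, draw]
  FD 15: (0,-34) -> (0,-49) [heading=270, draw]
  -- iteration 2/2 --
  LT 90: heading 270 -> 0
  FD 18: (0,-49) -> (18,-49) [heading=0, draw]
  FD 16: (18,-49) -> (34,-49) [heading=0, draw]
  FD 15: (34,-49) -> (49,-49) [heading=0, draw]
]
BK 14: (49,-49) -> (35,-49) [heading=0, draw]
Final: pos=(35,-49), heading=0, 7 segment(s) drawn
Segments drawn: 7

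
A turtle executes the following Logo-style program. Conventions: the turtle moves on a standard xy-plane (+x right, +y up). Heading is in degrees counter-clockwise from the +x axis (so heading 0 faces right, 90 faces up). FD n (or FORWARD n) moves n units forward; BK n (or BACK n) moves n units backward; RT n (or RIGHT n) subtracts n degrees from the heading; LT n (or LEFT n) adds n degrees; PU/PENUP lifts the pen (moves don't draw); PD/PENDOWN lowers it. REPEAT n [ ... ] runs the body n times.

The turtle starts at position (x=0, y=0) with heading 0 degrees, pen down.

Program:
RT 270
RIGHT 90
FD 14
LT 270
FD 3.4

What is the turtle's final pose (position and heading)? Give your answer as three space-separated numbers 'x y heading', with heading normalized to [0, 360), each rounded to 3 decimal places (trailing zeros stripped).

Answer: 14 -3.4 270

Derivation:
Executing turtle program step by step:
Start: pos=(0,0), heading=0, pen down
RT 270: heading 0 -> 90
RT 90: heading 90 -> 0
FD 14: (0,0) -> (14,0) [heading=0, draw]
LT 270: heading 0 -> 270
FD 3.4: (14,0) -> (14,-3.4) [heading=270, draw]
Final: pos=(14,-3.4), heading=270, 2 segment(s) drawn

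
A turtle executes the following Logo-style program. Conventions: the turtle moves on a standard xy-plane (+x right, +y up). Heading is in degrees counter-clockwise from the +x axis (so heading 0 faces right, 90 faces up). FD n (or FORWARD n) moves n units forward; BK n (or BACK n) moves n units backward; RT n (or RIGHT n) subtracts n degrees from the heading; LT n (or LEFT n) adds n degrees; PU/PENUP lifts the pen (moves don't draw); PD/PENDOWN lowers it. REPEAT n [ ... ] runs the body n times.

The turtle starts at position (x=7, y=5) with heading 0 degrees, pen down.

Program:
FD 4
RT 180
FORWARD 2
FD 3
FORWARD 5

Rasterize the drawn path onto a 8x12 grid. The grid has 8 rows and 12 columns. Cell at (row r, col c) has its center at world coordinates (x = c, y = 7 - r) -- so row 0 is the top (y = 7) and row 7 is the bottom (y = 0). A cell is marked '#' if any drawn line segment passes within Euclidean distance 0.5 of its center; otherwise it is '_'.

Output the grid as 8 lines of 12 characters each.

Segment 0: (7,5) -> (11,5)
Segment 1: (11,5) -> (9,5)
Segment 2: (9,5) -> (6,5)
Segment 3: (6,5) -> (1,5)

Answer: ____________
____________
_###########
____________
____________
____________
____________
____________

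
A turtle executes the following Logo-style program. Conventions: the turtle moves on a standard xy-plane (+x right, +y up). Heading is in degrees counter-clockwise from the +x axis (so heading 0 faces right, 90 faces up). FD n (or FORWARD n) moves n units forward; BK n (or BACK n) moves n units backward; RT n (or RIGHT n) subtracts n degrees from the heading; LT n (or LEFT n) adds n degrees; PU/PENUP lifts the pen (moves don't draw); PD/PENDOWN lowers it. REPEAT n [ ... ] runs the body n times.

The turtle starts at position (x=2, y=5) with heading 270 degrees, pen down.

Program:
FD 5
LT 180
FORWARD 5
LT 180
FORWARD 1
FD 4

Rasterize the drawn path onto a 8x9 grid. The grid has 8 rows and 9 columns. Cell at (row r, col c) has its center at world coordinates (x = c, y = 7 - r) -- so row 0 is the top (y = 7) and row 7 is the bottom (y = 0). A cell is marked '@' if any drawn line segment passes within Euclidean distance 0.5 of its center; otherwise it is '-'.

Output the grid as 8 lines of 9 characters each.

Segment 0: (2,5) -> (2,0)
Segment 1: (2,0) -> (2,5)
Segment 2: (2,5) -> (2,4)
Segment 3: (2,4) -> (2,0)

Answer: ---------
---------
--@------
--@------
--@------
--@------
--@------
--@------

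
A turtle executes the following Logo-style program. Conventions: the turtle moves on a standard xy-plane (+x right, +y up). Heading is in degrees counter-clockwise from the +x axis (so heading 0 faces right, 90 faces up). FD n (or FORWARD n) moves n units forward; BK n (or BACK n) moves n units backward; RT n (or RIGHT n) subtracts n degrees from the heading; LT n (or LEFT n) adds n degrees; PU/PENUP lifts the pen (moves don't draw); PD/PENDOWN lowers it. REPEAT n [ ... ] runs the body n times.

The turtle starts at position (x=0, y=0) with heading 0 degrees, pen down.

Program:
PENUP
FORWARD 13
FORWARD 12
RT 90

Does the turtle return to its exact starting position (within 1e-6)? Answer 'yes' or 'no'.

Answer: no

Derivation:
Executing turtle program step by step:
Start: pos=(0,0), heading=0, pen down
PU: pen up
FD 13: (0,0) -> (13,0) [heading=0, move]
FD 12: (13,0) -> (25,0) [heading=0, move]
RT 90: heading 0 -> 270
Final: pos=(25,0), heading=270, 0 segment(s) drawn

Start position: (0, 0)
Final position: (25, 0)
Distance = 25; >= 1e-6 -> NOT closed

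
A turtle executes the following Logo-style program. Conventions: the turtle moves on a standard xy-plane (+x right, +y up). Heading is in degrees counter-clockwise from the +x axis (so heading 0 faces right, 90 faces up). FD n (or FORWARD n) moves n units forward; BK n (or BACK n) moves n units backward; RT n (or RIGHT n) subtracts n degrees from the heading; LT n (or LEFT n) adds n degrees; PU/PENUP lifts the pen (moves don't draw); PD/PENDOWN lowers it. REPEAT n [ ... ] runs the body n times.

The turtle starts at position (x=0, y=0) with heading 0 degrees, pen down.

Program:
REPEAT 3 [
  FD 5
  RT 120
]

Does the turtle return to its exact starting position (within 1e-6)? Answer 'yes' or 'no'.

Executing turtle program step by step:
Start: pos=(0,0), heading=0, pen down
REPEAT 3 [
  -- iteration 1/3 --
  FD 5: (0,0) -> (5,0) [heading=0, draw]
  RT 120: heading 0 -> 240
  -- iteration 2/3 --
  FD 5: (5,0) -> (2.5,-4.33) [heading=240, draw]
  RT 120: heading 240 -> 120
  -- iteration 3/3 --
  FD 5: (2.5,-4.33) -> (0,0) [heading=120, draw]
  RT 120: heading 120 -> 0
]
Final: pos=(0,0), heading=0, 3 segment(s) drawn

Start position: (0, 0)
Final position: (0, 0)
Distance = 0; < 1e-6 -> CLOSED

Answer: yes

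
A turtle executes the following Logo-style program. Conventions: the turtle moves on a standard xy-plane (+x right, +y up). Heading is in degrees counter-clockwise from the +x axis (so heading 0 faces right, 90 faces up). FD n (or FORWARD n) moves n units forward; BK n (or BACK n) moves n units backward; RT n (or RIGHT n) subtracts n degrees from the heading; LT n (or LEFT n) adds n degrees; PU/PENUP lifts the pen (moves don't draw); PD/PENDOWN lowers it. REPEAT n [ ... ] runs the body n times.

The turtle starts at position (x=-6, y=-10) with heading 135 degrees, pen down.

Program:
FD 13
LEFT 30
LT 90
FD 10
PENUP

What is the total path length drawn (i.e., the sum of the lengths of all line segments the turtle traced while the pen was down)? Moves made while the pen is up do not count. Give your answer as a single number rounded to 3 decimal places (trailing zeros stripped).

Executing turtle program step by step:
Start: pos=(-6,-10), heading=135, pen down
FD 13: (-6,-10) -> (-15.192,-0.808) [heading=135, draw]
LT 30: heading 135 -> 165
LT 90: heading 165 -> 255
FD 10: (-15.192,-0.808) -> (-17.781,-10.467) [heading=255, draw]
PU: pen up
Final: pos=(-17.781,-10.467), heading=255, 2 segment(s) drawn

Segment lengths:
  seg 1: (-6,-10) -> (-15.192,-0.808), length = 13
  seg 2: (-15.192,-0.808) -> (-17.781,-10.467), length = 10
Total = 23

Answer: 23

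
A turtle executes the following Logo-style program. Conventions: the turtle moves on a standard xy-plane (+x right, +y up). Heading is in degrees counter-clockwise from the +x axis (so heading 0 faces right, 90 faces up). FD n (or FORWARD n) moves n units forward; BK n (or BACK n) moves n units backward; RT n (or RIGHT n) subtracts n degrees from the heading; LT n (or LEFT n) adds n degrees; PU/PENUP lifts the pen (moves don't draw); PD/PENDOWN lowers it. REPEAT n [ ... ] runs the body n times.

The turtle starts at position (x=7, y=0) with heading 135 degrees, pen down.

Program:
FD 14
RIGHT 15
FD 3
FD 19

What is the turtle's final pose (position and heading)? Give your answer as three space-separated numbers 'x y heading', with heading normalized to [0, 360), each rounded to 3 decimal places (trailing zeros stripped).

Answer: -13.899 28.952 120

Derivation:
Executing turtle program step by step:
Start: pos=(7,0), heading=135, pen down
FD 14: (7,0) -> (-2.899,9.899) [heading=135, draw]
RT 15: heading 135 -> 120
FD 3: (-2.899,9.899) -> (-4.399,12.498) [heading=120, draw]
FD 19: (-4.399,12.498) -> (-13.899,28.952) [heading=120, draw]
Final: pos=(-13.899,28.952), heading=120, 3 segment(s) drawn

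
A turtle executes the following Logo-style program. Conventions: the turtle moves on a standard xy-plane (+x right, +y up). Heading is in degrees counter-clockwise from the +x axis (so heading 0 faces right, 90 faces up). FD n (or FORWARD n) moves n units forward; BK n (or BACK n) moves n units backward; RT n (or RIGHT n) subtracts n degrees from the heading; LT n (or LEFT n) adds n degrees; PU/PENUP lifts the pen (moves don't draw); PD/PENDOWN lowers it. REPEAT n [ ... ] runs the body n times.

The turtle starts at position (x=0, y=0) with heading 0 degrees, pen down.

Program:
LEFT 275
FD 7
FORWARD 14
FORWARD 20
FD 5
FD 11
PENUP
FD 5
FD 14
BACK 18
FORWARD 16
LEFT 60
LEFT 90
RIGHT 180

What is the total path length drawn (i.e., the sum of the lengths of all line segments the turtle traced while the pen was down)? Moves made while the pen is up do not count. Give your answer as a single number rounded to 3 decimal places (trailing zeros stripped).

Executing turtle program step by step:
Start: pos=(0,0), heading=0, pen down
LT 275: heading 0 -> 275
FD 7: (0,0) -> (0.61,-6.973) [heading=275, draw]
FD 14: (0.61,-6.973) -> (1.83,-20.92) [heading=275, draw]
FD 20: (1.83,-20.92) -> (3.573,-40.844) [heading=275, draw]
FD 5: (3.573,-40.844) -> (4.009,-45.825) [heading=275, draw]
FD 11: (4.009,-45.825) -> (4.968,-56.783) [heading=275, draw]
PU: pen up
FD 5: (4.968,-56.783) -> (5.404,-61.764) [heading=275, move]
FD 14: (5.404,-61.764) -> (6.624,-75.711) [heading=275, move]
BK 18: (6.624,-75.711) -> (5.055,-57.779) [heading=275, move]
FD 16: (5.055,-57.779) -> (6.45,-73.718) [heading=275, move]
LT 60: heading 275 -> 335
LT 90: heading 335 -> 65
RT 180: heading 65 -> 245
Final: pos=(6.45,-73.718), heading=245, 5 segment(s) drawn

Segment lengths:
  seg 1: (0,0) -> (0.61,-6.973), length = 7
  seg 2: (0.61,-6.973) -> (1.83,-20.92), length = 14
  seg 3: (1.83,-20.92) -> (3.573,-40.844), length = 20
  seg 4: (3.573,-40.844) -> (4.009,-45.825), length = 5
  seg 5: (4.009,-45.825) -> (4.968,-56.783), length = 11
Total = 57

Answer: 57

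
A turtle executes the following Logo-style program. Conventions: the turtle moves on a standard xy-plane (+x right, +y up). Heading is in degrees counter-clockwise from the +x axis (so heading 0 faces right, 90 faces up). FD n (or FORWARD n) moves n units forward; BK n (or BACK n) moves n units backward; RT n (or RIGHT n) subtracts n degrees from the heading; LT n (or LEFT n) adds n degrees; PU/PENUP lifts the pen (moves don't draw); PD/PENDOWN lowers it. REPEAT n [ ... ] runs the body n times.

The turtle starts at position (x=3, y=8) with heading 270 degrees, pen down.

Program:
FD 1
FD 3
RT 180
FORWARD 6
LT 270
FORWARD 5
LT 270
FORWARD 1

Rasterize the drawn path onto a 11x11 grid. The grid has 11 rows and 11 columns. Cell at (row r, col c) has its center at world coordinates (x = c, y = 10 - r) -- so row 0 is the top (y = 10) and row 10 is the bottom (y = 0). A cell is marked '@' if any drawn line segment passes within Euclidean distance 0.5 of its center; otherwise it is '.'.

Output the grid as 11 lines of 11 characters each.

Answer: ...@@@@@@..
...@....@..
...@.......
...@.......
...@.......
...@.......
...@.......
...........
...........
...........
...........

Derivation:
Segment 0: (3,8) -> (3,7)
Segment 1: (3,7) -> (3,4)
Segment 2: (3,4) -> (3,10)
Segment 3: (3,10) -> (8,10)
Segment 4: (8,10) -> (8,9)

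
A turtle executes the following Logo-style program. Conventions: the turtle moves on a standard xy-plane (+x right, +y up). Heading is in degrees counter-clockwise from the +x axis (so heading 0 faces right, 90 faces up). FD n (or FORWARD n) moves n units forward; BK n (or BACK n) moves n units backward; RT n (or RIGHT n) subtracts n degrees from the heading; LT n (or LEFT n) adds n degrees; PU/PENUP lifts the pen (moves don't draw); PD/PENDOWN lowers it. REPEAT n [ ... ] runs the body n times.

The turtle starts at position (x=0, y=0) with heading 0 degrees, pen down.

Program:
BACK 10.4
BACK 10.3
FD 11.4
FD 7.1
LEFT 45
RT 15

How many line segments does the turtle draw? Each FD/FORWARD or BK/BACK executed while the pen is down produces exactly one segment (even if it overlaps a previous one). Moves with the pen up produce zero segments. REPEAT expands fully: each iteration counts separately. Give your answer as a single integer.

Answer: 4

Derivation:
Executing turtle program step by step:
Start: pos=(0,0), heading=0, pen down
BK 10.4: (0,0) -> (-10.4,0) [heading=0, draw]
BK 10.3: (-10.4,0) -> (-20.7,0) [heading=0, draw]
FD 11.4: (-20.7,0) -> (-9.3,0) [heading=0, draw]
FD 7.1: (-9.3,0) -> (-2.2,0) [heading=0, draw]
LT 45: heading 0 -> 45
RT 15: heading 45 -> 30
Final: pos=(-2.2,0), heading=30, 4 segment(s) drawn
Segments drawn: 4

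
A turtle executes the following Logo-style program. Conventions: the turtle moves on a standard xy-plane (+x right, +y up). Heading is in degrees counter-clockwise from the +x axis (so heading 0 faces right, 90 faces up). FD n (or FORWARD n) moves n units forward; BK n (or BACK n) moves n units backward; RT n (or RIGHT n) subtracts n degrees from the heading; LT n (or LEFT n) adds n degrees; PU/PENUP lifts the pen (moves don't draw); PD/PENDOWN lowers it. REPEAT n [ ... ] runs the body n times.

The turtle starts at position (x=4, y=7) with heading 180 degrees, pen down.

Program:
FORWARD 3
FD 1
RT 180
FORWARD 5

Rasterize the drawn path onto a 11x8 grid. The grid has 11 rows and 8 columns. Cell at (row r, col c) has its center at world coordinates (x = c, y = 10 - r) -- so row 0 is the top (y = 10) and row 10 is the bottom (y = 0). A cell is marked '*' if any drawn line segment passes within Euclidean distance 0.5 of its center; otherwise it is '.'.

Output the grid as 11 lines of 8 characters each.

Answer: ........
........
........
******..
........
........
........
........
........
........
........

Derivation:
Segment 0: (4,7) -> (1,7)
Segment 1: (1,7) -> (0,7)
Segment 2: (0,7) -> (5,7)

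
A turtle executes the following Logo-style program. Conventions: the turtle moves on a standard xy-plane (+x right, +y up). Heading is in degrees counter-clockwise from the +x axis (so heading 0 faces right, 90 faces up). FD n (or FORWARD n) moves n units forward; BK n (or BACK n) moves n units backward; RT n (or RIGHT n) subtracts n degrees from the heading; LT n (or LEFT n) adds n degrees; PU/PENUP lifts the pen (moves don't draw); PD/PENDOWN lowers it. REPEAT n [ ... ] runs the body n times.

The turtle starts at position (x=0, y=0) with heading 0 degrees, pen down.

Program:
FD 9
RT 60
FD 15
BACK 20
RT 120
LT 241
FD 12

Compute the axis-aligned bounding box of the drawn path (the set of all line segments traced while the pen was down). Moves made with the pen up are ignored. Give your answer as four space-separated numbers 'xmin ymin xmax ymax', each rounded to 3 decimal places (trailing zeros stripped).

Executing turtle program step by step:
Start: pos=(0,0), heading=0, pen down
FD 9: (0,0) -> (9,0) [heading=0, draw]
RT 60: heading 0 -> 300
FD 15: (9,0) -> (16.5,-12.99) [heading=300, draw]
BK 20: (16.5,-12.99) -> (6.5,4.33) [heading=300, draw]
RT 120: heading 300 -> 180
LT 241: heading 180 -> 61
FD 12: (6.5,4.33) -> (12.318,14.826) [heading=61, draw]
Final: pos=(12.318,14.826), heading=61, 4 segment(s) drawn

Segment endpoints: x in {0, 6.5, 9, 12.318, 16.5}, y in {-12.99, 0, 4.33, 14.826}
xmin=0, ymin=-12.99, xmax=16.5, ymax=14.826

Answer: 0 -12.99 16.5 14.826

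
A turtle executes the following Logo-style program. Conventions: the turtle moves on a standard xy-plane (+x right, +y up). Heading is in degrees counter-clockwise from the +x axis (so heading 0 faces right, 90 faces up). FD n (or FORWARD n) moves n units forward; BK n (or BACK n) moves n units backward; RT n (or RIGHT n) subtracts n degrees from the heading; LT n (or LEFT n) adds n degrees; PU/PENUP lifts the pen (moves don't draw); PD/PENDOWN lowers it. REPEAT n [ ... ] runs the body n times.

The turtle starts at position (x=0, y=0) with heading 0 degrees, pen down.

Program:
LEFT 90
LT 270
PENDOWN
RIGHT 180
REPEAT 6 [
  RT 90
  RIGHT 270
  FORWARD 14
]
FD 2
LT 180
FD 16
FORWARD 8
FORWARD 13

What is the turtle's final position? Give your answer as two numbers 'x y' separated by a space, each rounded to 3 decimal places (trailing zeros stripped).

Answer: -49 0

Derivation:
Executing turtle program step by step:
Start: pos=(0,0), heading=0, pen down
LT 90: heading 0 -> 90
LT 270: heading 90 -> 0
PD: pen down
RT 180: heading 0 -> 180
REPEAT 6 [
  -- iteration 1/6 --
  RT 90: heading 180 -> 90
  RT 270: heading 90 -> 180
  FD 14: (0,0) -> (-14,0) [heading=180, draw]
  -- iteration 2/6 --
  RT 90: heading 180 -> 90
  RT 270: heading 90 -> 180
  FD 14: (-14,0) -> (-28,0) [heading=180, draw]
  -- iteration 3/6 --
  RT 90: heading 180 -> 90
  RT 270: heading 90 -> 180
  FD 14: (-28,0) -> (-42,0) [heading=180, draw]
  -- iteration 4/6 --
  RT 90: heading 180 -> 90
  RT 270: heading 90 -> 180
  FD 14: (-42,0) -> (-56,0) [heading=180, draw]
  -- iteration 5/6 --
  RT 90: heading 180 -> 90
  RT 270: heading 90 -> 180
  FD 14: (-56,0) -> (-70,0) [heading=180, draw]
  -- iteration 6/6 --
  RT 90: heading 180 -> 90
  RT 270: heading 90 -> 180
  FD 14: (-70,0) -> (-84,0) [heading=180, draw]
]
FD 2: (-84,0) -> (-86,0) [heading=180, draw]
LT 180: heading 180 -> 0
FD 16: (-86,0) -> (-70,0) [heading=0, draw]
FD 8: (-70,0) -> (-62,0) [heading=0, draw]
FD 13: (-62,0) -> (-49,0) [heading=0, draw]
Final: pos=(-49,0), heading=0, 10 segment(s) drawn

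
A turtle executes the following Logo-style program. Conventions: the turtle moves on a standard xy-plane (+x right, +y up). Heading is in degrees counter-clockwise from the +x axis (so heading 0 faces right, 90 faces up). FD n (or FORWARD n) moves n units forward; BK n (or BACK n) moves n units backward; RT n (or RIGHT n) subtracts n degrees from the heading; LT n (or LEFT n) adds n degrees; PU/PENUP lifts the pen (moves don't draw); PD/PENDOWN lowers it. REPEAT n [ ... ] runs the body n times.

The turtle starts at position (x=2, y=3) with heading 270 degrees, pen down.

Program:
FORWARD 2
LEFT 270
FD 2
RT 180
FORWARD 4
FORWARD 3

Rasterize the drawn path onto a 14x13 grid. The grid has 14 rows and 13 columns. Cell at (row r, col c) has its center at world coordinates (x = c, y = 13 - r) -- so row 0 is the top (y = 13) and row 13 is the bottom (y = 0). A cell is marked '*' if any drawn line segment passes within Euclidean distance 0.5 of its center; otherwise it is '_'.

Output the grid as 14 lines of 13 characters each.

Segment 0: (2,3) -> (2,1)
Segment 1: (2,1) -> (-0,1)
Segment 2: (-0,1) -> (4,1)
Segment 3: (4,1) -> (7,1)

Answer: _____________
_____________
_____________
_____________
_____________
_____________
_____________
_____________
_____________
_____________
__*__________
__*__________
********_____
_____________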